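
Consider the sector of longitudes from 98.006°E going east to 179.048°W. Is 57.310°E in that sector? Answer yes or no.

Band width going east from +98.006° to -179.048°: ((-179.048 − 98.006) mod 360) = 82.946°.
Offset of +57.310° east of the west edge: ((57.310 − 98.006) mod 360) = 319.304°.
319.304° > 82.946° ⇒ outside.

No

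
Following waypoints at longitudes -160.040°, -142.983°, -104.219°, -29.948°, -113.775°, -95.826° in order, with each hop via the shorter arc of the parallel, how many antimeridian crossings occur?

0

Leg 1: -160.040° → -142.983°, shortest Δλ = 17.057° (east) — does not cross 180°.
Leg 2: -142.983° → -104.219°, shortest Δλ = 38.764° (east) — does not cross 180°.
Leg 3: -104.219° → -29.948°, shortest Δλ = 74.271° (east) — does not cross 180°.
Leg 4: -29.948° → -113.775°, shortest Δλ = -83.827° (west) — does not cross 180°.
Leg 5: -113.775° → -95.826°, shortest Δλ = 17.949° (east) — does not cross 180°.
Total crossings: 0.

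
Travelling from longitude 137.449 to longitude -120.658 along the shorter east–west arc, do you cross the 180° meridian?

Yes

Naïve |-120.658 − 137.449| = 258.107° > 180°, so the shorter arc goes the other way round — across 180°.
Signed shortest Δλ = ((-120.658 − 137.449 + 180) mod 360) − 180 = 101.893°.
Going east by 101.893° from +137.449° passes through 180° before reaching -120.658°.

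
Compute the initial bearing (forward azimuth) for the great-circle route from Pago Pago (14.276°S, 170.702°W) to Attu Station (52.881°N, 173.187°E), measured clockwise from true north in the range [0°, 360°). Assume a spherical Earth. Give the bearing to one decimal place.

Δλ = 173.187 − -170.702 = 343.889°; wrapped into (−180°, 180°]: -16.111°.
θ = atan2( sin Δλ · cos φ₂ , cos φ₁ · sin φ₂ − sin φ₁ · cos φ₂ · cos Δλ )
  = atan2(-0.16746, 0.91573) = -10.363° → normalised to [0°, 360°): 349.637°.

349.6°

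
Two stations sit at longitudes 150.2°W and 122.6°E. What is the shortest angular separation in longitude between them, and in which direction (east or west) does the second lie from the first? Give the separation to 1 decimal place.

87.2° west

Raw difference: 122.6 − -150.2 = 272.8°.
Normalise into (−180°, 180°]: 272.8° − 360° = -87.2°.
Negative ⇒ the second point lies to the west; separation 87.2°.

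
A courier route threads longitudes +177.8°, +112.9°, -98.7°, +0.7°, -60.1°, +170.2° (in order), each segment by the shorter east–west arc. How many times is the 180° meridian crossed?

2

Leg 1: +177.8° → +112.9°, shortest Δλ = -64.9° (west) — does not cross 180°.
Leg 2: +112.9° → -98.7°, shortest Δλ = 148.4° (east) — crosses 180°.
Leg 3: -98.7° → +0.7°, shortest Δλ = 99.4° (east) — does not cross 180°.
Leg 4: +0.7° → -60.1°, shortest Δλ = -60.8° (west) — does not cross 180°.
Leg 5: -60.1° → +170.2°, shortest Δλ = -129.7° (west) — crosses 180°.
Total crossings: 2.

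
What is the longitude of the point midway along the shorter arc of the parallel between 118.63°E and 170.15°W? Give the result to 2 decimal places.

154.24°E

Signed shortest Δλ from +118.63° to -170.15° is +71.22°.
Midpoint longitude = +118.63° + (+71.22°)/2 = +118.63° + 35.61° = +154.24°.
(The naïve average (+118.63 + -170.15)/2 = -25.76° is on the wrong side of the globe.)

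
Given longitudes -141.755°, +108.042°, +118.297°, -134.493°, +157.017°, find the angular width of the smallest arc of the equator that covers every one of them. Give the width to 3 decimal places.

117.465°

Sort the longitudes: -141.755°, -134.493°, +108.042°, +118.297°, +157.017°.
Eastward gaps between consecutive values (wrapping around): 7.262°, 242.535°, 10.255°, 38.720°, 61.228°.
Largest gap = 242.535° ⇒ minimal covering band is its complement: 360° − 242.535° = 117.465°.
Band runs from +108.042° eastward to -134.493°, crossing the antimeridian.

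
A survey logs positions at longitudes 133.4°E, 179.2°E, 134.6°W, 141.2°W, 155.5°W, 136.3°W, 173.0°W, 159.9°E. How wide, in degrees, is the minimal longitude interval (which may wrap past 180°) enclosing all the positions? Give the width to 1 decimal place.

Sort the longitudes: -173.0°, -155.5°, -141.2°, -136.3°, -134.6°, +133.4°, +159.9°, +179.2°.
Eastward gaps between consecutive values (wrapping around): 17.5°, 14.3°, 4.9°, 1.7°, 268.0°, 26.5°, 19.3°, 7.8°.
Largest gap = 268.0° ⇒ minimal covering band is its complement: 360° − 268.0° = 92.0°.
Band runs from +133.4° eastward to -134.6°, crossing the antimeridian.

92.0°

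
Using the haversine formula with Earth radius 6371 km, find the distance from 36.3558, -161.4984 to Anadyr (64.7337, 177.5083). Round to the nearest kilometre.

Δλ = 177.5083 − -161.4984 = 339.0067°; wrapped into (−180°, 180°]: -20.9933°.
Δφ = 64.7337 − 36.3558 = 28.3779°.
a = sin²(Δφ/2) + cos φ₁ · cos φ₂ · sin²(Δλ/2) = 0.071493.
c = 2·atan2(√a, √(1−a)) = 0.54135 rad → d = 6371·c ≈ 3448.93 km.

3449 km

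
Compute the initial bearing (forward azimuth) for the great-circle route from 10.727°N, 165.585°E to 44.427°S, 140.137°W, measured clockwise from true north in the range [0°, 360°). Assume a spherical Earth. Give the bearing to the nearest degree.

Δλ = -140.137 − 165.585 = -305.722°; wrapped into (−180°, 180°]: 54.278°.
θ = atan2( sin Δλ · cos φ₂ , cos φ₁ · sin φ₂ − sin φ₁ · cos φ₂ · cos Δλ )
  = atan2(0.57978, -0.76538) = 142.856° → normalised to [0°, 360°): 142.856°.

143°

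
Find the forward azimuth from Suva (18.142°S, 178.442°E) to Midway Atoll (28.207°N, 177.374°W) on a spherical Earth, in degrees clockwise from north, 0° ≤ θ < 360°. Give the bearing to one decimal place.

5.1°

Δλ = -177.374 − 178.442 = -355.816°; wrapped into (−180°, 180°]: 4.184°.
θ = atan2( sin Δλ · cos φ₂ , cos φ₁ · sin φ₂ − sin φ₁ · cos φ₂ · cos Δλ )
  = atan2(0.06430, 0.72283) = 5.083° → normalised to [0°, 360°): 5.083°.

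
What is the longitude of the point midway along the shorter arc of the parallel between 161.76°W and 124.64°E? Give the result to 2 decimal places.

Signed shortest Δλ from -161.76° to +124.64° is -73.60°.
Midpoint longitude = -161.76° + (-73.60°)/2 = -161.76° − 36.80° = -198.56°.
Normalise into (−180°, 180°]: +161.44°.
(The naïve average (-161.76 + +124.64)/2 = -18.56° is on the wrong side of the globe.)

161.44°E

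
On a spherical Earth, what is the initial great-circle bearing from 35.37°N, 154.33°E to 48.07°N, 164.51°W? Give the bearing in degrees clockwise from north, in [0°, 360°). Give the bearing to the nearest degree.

Δλ = -164.51 − 154.33 = -318.84°; wrapped into (−180°, 180°]: 41.16°.
θ = atan2( sin Δλ · cos φ₂ , cos φ₁ · sin φ₂ − sin φ₁ · cos φ₂ · cos Δλ )
  = atan2(0.43980, 0.31544) = 54.351° → normalised to [0°, 360°): 54.351°.

54°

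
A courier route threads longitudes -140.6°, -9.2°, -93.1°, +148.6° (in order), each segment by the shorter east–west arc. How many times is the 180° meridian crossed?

Leg 1: -140.6° → -9.2°, shortest Δλ = 131.4° (east) — does not cross 180°.
Leg 2: -9.2° → -93.1°, shortest Δλ = -83.9° (west) — does not cross 180°.
Leg 3: -93.1° → +148.6°, shortest Δλ = -118.3° (west) — crosses 180°.
Total crossings: 1.

1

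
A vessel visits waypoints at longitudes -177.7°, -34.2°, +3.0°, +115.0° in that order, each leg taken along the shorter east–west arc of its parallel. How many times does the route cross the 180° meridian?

Leg 1: -177.7° → -34.2°, shortest Δλ = 143.5° (east) — does not cross 180°.
Leg 2: -34.2° → +3.0°, shortest Δλ = 37.2° (east) — does not cross 180°.
Leg 3: +3.0° → +115.0°, shortest Δλ = 112.0° (east) — does not cross 180°.
Total crossings: 0.

0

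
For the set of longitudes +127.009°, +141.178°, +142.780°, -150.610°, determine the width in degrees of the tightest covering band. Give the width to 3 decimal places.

Sort the longitudes: -150.610°, +127.009°, +141.178°, +142.780°.
Eastward gaps between consecutive values (wrapping around): 277.619°, 14.169°, 1.602°, 66.610°.
Largest gap = 277.619° ⇒ minimal covering band is its complement: 360° − 277.619° = 82.381°.
Band runs from +127.009° eastward to -150.610°, crossing the antimeridian.

82.381°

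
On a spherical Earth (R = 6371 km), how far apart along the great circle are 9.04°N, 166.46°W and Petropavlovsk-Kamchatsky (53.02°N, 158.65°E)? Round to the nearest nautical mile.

Δλ = 158.65 − -166.46 = 325.11°; wrapped into (−180°, 180°]: -34.89°.
Δφ = 53.02 − 9.04 = 43.98°.
a = sin²(Δφ/2) + cos φ₁ · cos φ₂ · sin²(Δλ/2) = 0.193600.
c = 2·atan2(√a, √(1−a)) = 0.91120 rad → d = 6371·c ≈ 5805.24 km ≈ 3134.58 nmi.

3135 nmi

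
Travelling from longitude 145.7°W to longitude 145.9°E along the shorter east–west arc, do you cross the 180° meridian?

Naïve |145.9 − -145.7| = 291.6° > 180°, so the shorter arc goes the other way round — across 180°.
Signed shortest Δλ = ((145.9 − -145.7 + 180) mod 360) − 180 = -68.4°.
Going west by 68.4° from -145.7° passes through 180° before reaching +145.9°.

Yes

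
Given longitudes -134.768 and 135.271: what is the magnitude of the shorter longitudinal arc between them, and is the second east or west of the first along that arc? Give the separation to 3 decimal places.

89.961° west

Raw difference: 135.271 − -134.768 = 270.039°.
Normalise into (−180°, 180°]: 270.039° − 360° = -89.961°.
Negative ⇒ the second point lies to the west; separation 89.961°.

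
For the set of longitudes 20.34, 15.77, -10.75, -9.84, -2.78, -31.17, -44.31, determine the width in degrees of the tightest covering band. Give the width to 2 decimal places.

Sort the longitudes: -44.31°, -31.17°, -10.75°, -9.84°, -2.78°, +15.77°, +20.34°.
Eastward gaps between consecutive values (wrapping around): 13.14°, 20.42°, 0.91°, 7.06°, 18.55°, 4.57°, 295.35°.
Largest gap = 295.35° ⇒ minimal covering band is its complement: 360° − 295.35° = 64.65°.
Band runs from -44.31° eastward to +20.34°.

64.65°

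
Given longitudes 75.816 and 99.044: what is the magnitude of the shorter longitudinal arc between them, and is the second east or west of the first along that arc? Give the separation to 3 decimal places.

Raw difference: 99.044 − 75.816 = 23.228°.
Normalise into (−180°, 180°]: 23.228° stays 23.228°.
Positive ⇒ the second point lies to the east; separation 23.228°.

23.228° east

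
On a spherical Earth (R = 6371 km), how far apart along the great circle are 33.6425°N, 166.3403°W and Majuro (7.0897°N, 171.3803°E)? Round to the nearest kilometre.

Δλ = 171.3803 − -166.3403 = 337.7206°; wrapped into (−180°, 180°]: -22.2794°.
Δφ = 7.0897 − 33.6425 = -26.5528°.
a = sin²(Δφ/2) + cos φ₁ · cos φ₂ · sin²(Δλ/2) = 0.083576.
c = 2·atan2(√a, √(1−a)) = 0.58656 rad → d = 6371·c ≈ 3736.99 km.

3737 km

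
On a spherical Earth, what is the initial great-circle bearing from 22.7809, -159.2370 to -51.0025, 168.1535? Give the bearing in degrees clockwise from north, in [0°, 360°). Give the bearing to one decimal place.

Δλ = 168.1535 − -159.2370 = 327.3905°; wrapped into (−180°, 180°]: -32.6095°.
θ = atan2( sin Δλ · cos φ₂ , cos φ₁ · sin φ₂ − sin φ₁ · cos φ₂ · cos Δλ )
  = atan2(-0.33913, -0.92180) = -159.802° → normalised to [0°, 360°): 200.198°.

200.2°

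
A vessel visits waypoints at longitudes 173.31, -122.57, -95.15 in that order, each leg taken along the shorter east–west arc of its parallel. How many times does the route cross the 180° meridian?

Leg 1: +173.31° → -122.57°, shortest Δλ = 64.12° (east) — crosses 180°.
Leg 2: -122.57° → -95.15°, shortest Δλ = 27.42° (east) — does not cross 180°.
Total crossings: 1.

1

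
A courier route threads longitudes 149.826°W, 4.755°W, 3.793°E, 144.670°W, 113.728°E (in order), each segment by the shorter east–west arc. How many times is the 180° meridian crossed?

Leg 1: -149.826° → -4.755°, shortest Δλ = 145.071° (east) — does not cross 180°.
Leg 2: -4.755° → +3.793°, shortest Δλ = 8.548° (east) — does not cross 180°.
Leg 3: +3.793° → -144.670°, shortest Δλ = -148.463° (west) — does not cross 180°.
Leg 4: -144.670° → +113.728°, shortest Δλ = -101.602° (west) — crosses 180°.
Total crossings: 1.

1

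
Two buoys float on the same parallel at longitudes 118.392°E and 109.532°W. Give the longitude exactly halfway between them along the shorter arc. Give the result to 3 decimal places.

175.570°W

Signed shortest Δλ from +118.392° to -109.532° is +132.076°.
Midpoint longitude = +118.392° + (+132.076°)/2 = +118.392° + 66.038° = +184.430°.
Normalise into (−180°, 180°]: -175.570°.
(The naïve average (+118.392 + -109.532)/2 = 4.43° is on the wrong side of the globe.)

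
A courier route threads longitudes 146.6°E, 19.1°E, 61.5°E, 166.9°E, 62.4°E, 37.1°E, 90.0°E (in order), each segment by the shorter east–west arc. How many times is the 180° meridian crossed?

0

Leg 1: +146.6° → +19.1°, shortest Δλ = -127.5° (west) — does not cross 180°.
Leg 2: +19.1° → +61.5°, shortest Δλ = 42.4° (east) — does not cross 180°.
Leg 3: +61.5° → +166.9°, shortest Δλ = 105.4° (east) — does not cross 180°.
Leg 4: +166.9° → +62.4°, shortest Δλ = -104.5° (west) — does not cross 180°.
Leg 5: +62.4° → +37.1°, shortest Δλ = -25.3° (west) — does not cross 180°.
Leg 6: +37.1° → +90.0°, shortest Δλ = 52.9° (east) — does not cross 180°.
Total crossings: 0.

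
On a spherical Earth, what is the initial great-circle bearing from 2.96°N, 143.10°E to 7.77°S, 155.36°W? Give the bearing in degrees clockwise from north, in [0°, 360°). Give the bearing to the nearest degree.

100°

Δλ = -155.36 − 143.10 = -298.46°; wrapped into (−180°, 180°]: 61.54°.
θ = atan2( sin Δλ · cos φ₂ , cos φ₁ · sin φ₂ − sin φ₁ · cos φ₂ · cos Δλ )
  = atan2(0.87108, -0.15940) = 100.370° → normalised to [0°, 360°): 100.370°.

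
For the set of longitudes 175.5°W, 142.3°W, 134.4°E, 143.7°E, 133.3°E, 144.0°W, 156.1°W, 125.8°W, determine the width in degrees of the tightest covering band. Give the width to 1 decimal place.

100.9°

Sort the longitudes: -175.5°, -156.1°, -144.0°, -142.3°, -125.8°, +133.3°, +134.4°, +143.7°.
Eastward gaps between consecutive values (wrapping around): 19.4°, 12.1°, 1.7°, 16.5°, 259.1°, 1.1°, 9.3°, 40.8°.
Largest gap = 259.1° ⇒ minimal covering band is its complement: 360° − 259.1° = 100.9°.
Band runs from +133.3° eastward to -125.8°, crossing the antimeridian.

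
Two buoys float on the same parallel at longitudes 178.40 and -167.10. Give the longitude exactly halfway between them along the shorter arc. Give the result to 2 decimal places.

Signed shortest Δλ from +178.40° to -167.10° is +14.50°.
Midpoint longitude = +178.40° + (+14.50°)/2 = +178.40° + 7.25° = +185.65°.
Normalise into (−180°, 180°]: -174.35°.
(The naïve average (+178.40 + -167.10)/2 = 5.65° is on the wrong side of the globe.)

-174.35°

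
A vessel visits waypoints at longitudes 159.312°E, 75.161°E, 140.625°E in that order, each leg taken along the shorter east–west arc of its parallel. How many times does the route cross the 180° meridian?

Leg 1: +159.312° → +75.161°, shortest Δλ = -84.151° (west) — does not cross 180°.
Leg 2: +75.161° → +140.625°, shortest Δλ = 65.464° (east) — does not cross 180°.
Total crossings: 0.

0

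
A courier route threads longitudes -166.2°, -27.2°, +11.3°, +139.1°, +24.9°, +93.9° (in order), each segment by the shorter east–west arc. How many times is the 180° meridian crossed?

Leg 1: -166.2° → -27.2°, shortest Δλ = 139.0° (east) — does not cross 180°.
Leg 2: -27.2° → +11.3°, shortest Δλ = 38.5° (east) — does not cross 180°.
Leg 3: +11.3° → +139.1°, shortest Δλ = 127.8° (east) — does not cross 180°.
Leg 4: +139.1° → +24.9°, shortest Δλ = -114.2° (west) — does not cross 180°.
Leg 5: +24.9° → +93.9°, shortest Δλ = 69.0° (east) — does not cross 180°.
Total crossings: 0.

0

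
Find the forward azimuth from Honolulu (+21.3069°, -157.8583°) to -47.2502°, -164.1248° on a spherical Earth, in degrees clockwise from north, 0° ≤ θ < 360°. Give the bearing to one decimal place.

Δλ = -164.1248 − -157.8583 = -6.2665°.
θ = atan2( sin Δλ · cos φ₂ , cos φ₁ · sin φ₂ − sin φ₁ · cos φ₂ · cos Δλ )
  = atan2(-0.07409, -0.92931) = -175.442° → normalised to [0°, 360°): 184.558°.

184.6°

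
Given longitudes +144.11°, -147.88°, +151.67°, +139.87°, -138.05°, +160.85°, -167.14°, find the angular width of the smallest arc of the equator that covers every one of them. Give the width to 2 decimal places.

82.08°

Sort the longitudes: -167.14°, -147.88°, -138.05°, +139.87°, +144.11°, +151.67°, +160.85°.
Eastward gaps between consecutive values (wrapping around): 19.26°, 9.83°, 277.92°, 4.24°, 7.56°, 9.18°, 32.01°.
Largest gap = 277.92° ⇒ minimal covering band is its complement: 360° − 277.92° = 82.08°.
Band runs from +139.87° eastward to -138.05°, crossing the antimeridian.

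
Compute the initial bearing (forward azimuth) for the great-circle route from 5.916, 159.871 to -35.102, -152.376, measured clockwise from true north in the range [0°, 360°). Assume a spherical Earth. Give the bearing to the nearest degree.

136°

Δλ = -152.376 − 159.871 = -312.247°; wrapped into (−180°, 180°]: 47.753°.
θ = atan2( sin Δλ · cos φ₂ , cos φ₁ · sin φ₂ − sin φ₁ · cos φ₂ · cos Δλ )
  = atan2(0.60562, -0.62867) = 136.069° → normalised to [0°, 360°): 136.069°.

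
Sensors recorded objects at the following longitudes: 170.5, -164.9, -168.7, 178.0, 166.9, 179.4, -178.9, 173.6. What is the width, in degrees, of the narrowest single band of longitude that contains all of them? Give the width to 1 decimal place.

28.2°

Sort the longitudes: -178.9°, -168.7°, -164.9°, +166.9°, +170.5°, +173.6°, +178.0°, +179.4°.
Eastward gaps between consecutive values (wrapping around): 10.2°, 3.8°, 331.8°, 3.6°, 3.1°, 4.4°, 1.4°, 1.7°.
Largest gap = 331.8° ⇒ minimal covering band is its complement: 360° − 331.8° = 28.2°.
Band runs from +166.9° eastward to -164.9°, crossing the antimeridian.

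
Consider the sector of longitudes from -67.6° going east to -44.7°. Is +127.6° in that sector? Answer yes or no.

Band width going east from -67.6° to -44.7°: ((-44.7 − -67.6) mod 360) = 22.9°.
Offset of +127.6° east of the west edge: ((127.6 − -67.6) mod 360) = 195.2°.
195.2° > 22.9° ⇒ outside.

No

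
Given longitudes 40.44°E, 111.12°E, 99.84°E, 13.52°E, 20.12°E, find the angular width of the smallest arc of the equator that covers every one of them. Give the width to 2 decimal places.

97.60°

Sort the longitudes: +13.52°, +20.12°, +40.44°, +99.84°, +111.12°.
Eastward gaps between consecutive values (wrapping around): 6.60°, 20.32°, 59.40°, 11.28°, 262.40°.
Largest gap = 262.40° ⇒ minimal covering band is its complement: 360° − 262.40° = 97.60°.
Band runs from +13.52° eastward to +111.12°.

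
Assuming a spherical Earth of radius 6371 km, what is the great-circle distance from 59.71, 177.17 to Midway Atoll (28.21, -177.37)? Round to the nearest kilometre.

Δλ = -177.37 − 177.17 = -354.54°; wrapped into (−180°, 180°]: 5.46°.
Δφ = 28.21 − 59.71 = -31.50°.
a = sin²(Δφ/2) + cos φ₁ · cos φ₂ · sin²(Δλ/2) = 0.074688.
c = 2·atan2(√a, √(1−a)) = 0.55363 rad → d = 6371·c ≈ 3527.15 km.

3527 km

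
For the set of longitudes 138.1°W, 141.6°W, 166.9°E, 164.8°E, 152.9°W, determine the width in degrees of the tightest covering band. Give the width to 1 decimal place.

57.1°

Sort the longitudes: -152.9°, -141.6°, -138.1°, +164.8°, +166.9°.
Eastward gaps between consecutive values (wrapping around): 11.3°, 3.5°, 302.9°, 2.1°, 40.2°.
Largest gap = 302.9° ⇒ minimal covering band is its complement: 360° − 302.9° = 57.1°.
Band runs from +164.8° eastward to -138.1°, crossing the antimeridian.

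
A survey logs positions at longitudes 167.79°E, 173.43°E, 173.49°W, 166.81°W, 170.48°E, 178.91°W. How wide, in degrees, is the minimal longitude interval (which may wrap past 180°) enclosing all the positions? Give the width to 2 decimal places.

Sort the longitudes: -178.91°, -173.49°, -166.81°, +167.79°, +170.48°, +173.43°.
Eastward gaps between consecutive values (wrapping around): 5.42°, 6.68°, 334.60°, 2.69°, 2.95°, 7.66°.
Largest gap = 334.60° ⇒ minimal covering band is its complement: 360° − 334.60° = 25.40°.
Band runs from +167.79° eastward to -166.81°, crossing the antimeridian.

25.40°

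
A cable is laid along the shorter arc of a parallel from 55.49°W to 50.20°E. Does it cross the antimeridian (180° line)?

No

Signed shortest Δλ = ((50.20 − -55.49 + 180) mod 360) − 180 = 105.69°.
Going east by 105.69° from -55.49° reaches +50.20° without touching 180°.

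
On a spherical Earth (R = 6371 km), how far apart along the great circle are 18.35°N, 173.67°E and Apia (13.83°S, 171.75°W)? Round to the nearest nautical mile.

2116 nmi

Δλ = -171.75 − 173.67 = -345.42°; wrapped into (−180°, 180°]: 14.58°.
Δφ = -13.83 − 18.35 = -32.18°.
a = sin²(Δφ/2) + cos φ₁ · cos φ₂ · sin²(Δλ/2) = 0.091650.
c = 2·atan2(√a, √(1−a)) = 0.61513 rad → d = 6371·c ≈ 3918.98 km ≈ 2116.08 nmi.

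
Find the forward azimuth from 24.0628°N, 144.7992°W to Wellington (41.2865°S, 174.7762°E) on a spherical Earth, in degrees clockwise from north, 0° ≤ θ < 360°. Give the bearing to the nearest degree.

Δλ = 174.7762 − -144.7992 = 319.5754°; wrapped into (−180°, 180°]: -40.4246°.
θ = atan2( sin Δλ · cos φ₂ , cos φ₁ · sin φ₂ − sin φ₁ · cos φ₂ · cos Δλ )
  = atan2(-0.48726, -0.83572) = -149.756° → normalised to [0°, 360°): 210.244°.

210°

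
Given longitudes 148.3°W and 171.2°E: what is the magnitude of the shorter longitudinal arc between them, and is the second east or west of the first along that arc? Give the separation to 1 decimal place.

Raw difference: 171.2 − -148.3 = 319.5°.
Normalise into (−180°, 180°]: 319.5° − 360° = -40.5°.
Negative ⇒ the second point lies to the west; separation 40.5°.

40.5° west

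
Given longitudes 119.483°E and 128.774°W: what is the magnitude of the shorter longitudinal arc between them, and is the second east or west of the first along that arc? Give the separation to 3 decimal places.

Raw difference: -128.774 − 119.483 = -248.257°.
Normalise into (−180°, 180°]: -248.257° + 360° = 111.743°.
Positive ⇒ the second point lies to the east; separation 111.743°.

111.743° east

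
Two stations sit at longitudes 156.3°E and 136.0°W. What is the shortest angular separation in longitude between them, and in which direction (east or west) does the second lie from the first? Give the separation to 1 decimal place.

Raw difference: -136.0 − 156.3 = -292.3°.
Normalise into (−180°, 180°]: -292.3° + 360° = 67.7°.
Positive ⇒ the second point lies to the east; separation 67.7°.

67.7° east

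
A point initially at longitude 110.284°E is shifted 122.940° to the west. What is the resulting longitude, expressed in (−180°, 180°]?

12.656°W

Start at +110.284°; shift −122.940° → -12.656°.
-12.656° already lies in (−180°, 180°].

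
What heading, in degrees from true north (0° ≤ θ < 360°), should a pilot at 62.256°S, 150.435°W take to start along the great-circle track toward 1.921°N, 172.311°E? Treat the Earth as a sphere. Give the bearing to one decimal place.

319.9°

Δλ = 172.311 − -150.435 = 322.746°; wrapped into (−180°, 180°]: -37.254°.
θ = atan2( sin Δλ · cos φ₂ , cos φ₁ · sin φ₂ − sin φ₁ · cos φ₂ · cos Δλ )
  = atan2(-0.60501, 0.71966) = -40.053° → normalised to [0°, 360°): 319.947°.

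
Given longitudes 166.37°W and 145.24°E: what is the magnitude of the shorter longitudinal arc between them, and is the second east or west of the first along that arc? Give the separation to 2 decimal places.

Raw difference: 145.24 − -166.37 = 311.61°.
Normalise into (−180°, 180°]: 311.61° − 360° = -48.39°.
Negative ⇒ the second point lies to the west; separation 48.39°.

48.39° west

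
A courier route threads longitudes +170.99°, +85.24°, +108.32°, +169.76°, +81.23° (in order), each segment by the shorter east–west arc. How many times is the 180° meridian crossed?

Leg 1: +170.99° → +85.24°, shortest Δλ = -85.75° (west) — does not cross 180°.
Leg 2: +85.24° → +108.32°, shortest Δλ = 23.08° (east) — does not cross 180°.
Leg 3: +108.32° → +169.76°, shortest Δλ = 61.44° (east) — does not cross 180°.
Leg 4: +169.76° → +81.23°, shortest Δλ = -88.53° (west) — does not cross 180°.
Total crossings: 0.

0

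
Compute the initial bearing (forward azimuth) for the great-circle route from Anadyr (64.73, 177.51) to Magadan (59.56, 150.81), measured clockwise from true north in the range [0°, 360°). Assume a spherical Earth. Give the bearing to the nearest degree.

260°

Δλ = 150.81 − 177.51 = -26.70°.
θ = atan2( sin Δλ · cos φ₂ , cos φ₁ · sin φ₂ − sin φ₁ · cos φ₂ · cos Δλ )
  = atan2(-0.22764, -0.04126) = -100.273° → normalised to [0°, 360°): 259.727°.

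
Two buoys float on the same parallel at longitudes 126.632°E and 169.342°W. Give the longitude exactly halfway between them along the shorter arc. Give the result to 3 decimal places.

Signed shortest Δλ from +126.632° to -169.342° is +64.026°.
Midpoint longitude = +126.632° + (+64.026°)/2 = +126.632° + 32.013° = +158.645°.
(The naïve average (+126.632 + -169.342)/2 = -21.355° is on the wrong side of the globe.)

158.645°E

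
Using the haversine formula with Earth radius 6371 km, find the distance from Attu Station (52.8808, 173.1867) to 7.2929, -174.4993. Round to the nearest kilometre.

Δλ = -174.4993 − 173.1867 = -347.6860°; wrapped into (−180°, 180°]: 12.3140°.
Δφ = 7.2929 − 52.8808 = -45.5879°.
a = sin²(Δφ/2) + cos φ₁ · cos φ₂ · sin²(Δλ/2) = 0.156979.
c = 2·atan2(√a, √(1−a)) = 0.81476 rad → d = 6371·c ≈ 5190.84 km.

5191 km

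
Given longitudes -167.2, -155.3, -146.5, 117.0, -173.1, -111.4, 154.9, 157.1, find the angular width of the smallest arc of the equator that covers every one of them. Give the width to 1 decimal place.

131.6°

Sort the longitudes: -173.1°, -167.2°, -155.3°, -146.5°, -111.4°, +117.0°, +154.9°, +157.1°.
Eastward gaps between consecutive values (wrapping around): 5.9°, 11.9°, 8.8°, 35.1°, 228.4°, 37.9°, 2.2°, 29.8°.
Largest gap = 228.4° ⇒ minimal covering band is its complement: 360° − 228.4° = 131.6°.
Band runs from +117.0° eastward to -111.4°, crossing the antimeridian.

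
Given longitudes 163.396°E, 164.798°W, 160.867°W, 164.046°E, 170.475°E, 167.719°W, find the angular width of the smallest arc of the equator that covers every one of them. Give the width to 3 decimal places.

35.737°

Sort the longitudes: -167.719°, -164.798°, -160.867°, +163.396°, +164.046°, +170.475°.
Eastward gaps between consecutive values (wrapping around): 2.921°, 3.931°, 324.263°, 0.650°, 6.429°, 21.806°.
Largest gap = 324.263° ⇒ minimal covering band is its complement: 360° − 324.263° = 35.737°.
Band runs from +163.396° eastward to -160.867°, crossing the antimeridian.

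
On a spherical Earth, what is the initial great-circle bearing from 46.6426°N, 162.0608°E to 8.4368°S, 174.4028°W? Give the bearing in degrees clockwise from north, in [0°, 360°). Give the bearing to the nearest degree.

Δλ = -174.4028 − 162.0608 = -336.4636°; wrapped into (−180°, 180°]: 23.5364°.
θ = atan2( sin Δλ · cos φ₂ , cos φ₁ · sin φ₂ − sin φ₁ · cos φ₂ · cos Δλ )
  = atan2(0.39501, -0.76011) = 152.540° → normalised to [0°, 360°): 152.540°.

153°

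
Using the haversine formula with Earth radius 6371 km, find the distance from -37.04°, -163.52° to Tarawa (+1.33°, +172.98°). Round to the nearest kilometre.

Δλ = 172.98 − -163.52 = 336.50°; wrapped into (−180°, 180°]: -23.50°.
Δφ = 1.33 − -37.04 = 38.37°.
a = sin²(Δφ/2) + cos φ₁ · cos φ₂ · sin²(Δλ/2) = 0.141084.
c = 2·atan2(√a, √(1−a)) = 0.77011 rad → d = 6371·c ≈ 4906.39 km.

4906 km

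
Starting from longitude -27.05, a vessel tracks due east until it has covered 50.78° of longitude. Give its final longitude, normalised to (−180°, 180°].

Start at -27.05°; shift +50.78° → +23.73°.
+23.73° already lies in (−180°, 180°].

+23.73°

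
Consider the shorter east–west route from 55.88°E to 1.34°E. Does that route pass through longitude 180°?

No

Signed shortest Δλ = ((1.34 − 55.88 + 180) mod 360) − 180 = -54.54°.
Going west by 54.54° from +55.88° reaches +1.34° without touching 180°.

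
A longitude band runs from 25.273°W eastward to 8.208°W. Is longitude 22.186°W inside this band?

Band width going east from -25.273° to -8.208°: ((-8.208 − -25.273) mod 360) = 17.065°.
Offset of -22.186° east of the west edge: ((-22.186 − -25.273) mod 360) = 3.087°.
3.087° ≤ 17.065° ⇒ inside.

Yes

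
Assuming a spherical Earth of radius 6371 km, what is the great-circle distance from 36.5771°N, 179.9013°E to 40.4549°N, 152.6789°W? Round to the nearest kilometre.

Δλ = -152.6789 − 179.9013 = -332.5802°; wrapped into (−180°, 180°]: 27.4198°.
Δφ = 40.4549 − 36.5771 = 3.8778°.
a = sin²(Δφ/2) + cos φ₁ · cos φ₂ · sin²(Δλ/2) = 0.035469.
c = 2·atan2(√a, √(1−a)) = 0.37893 rad → d = 6371·c ≈ 2414.15 km.

2414 km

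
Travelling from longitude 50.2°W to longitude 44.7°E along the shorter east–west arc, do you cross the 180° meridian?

Signed shortest Δλ = ((44.7 − -50.2 + 180) mod 360) − 180 = 94.9°.
Going east by 94.9° from -50.2° reaches +44.7° without touching 180°.

No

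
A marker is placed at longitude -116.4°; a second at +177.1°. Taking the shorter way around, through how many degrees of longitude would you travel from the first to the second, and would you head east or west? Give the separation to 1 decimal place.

66.5° west

Raw difference: 177.1 − -116.4 = 293.5°.
Normalise into (−180°, 180°]: 293.5° − 360° = -66.5°.
Negative ⇒ the second point lies to the west; separation 66.5°.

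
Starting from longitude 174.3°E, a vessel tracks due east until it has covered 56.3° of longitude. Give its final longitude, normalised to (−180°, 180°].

Start at +174.3°; shift +56.3° → +230.6°.
+230.6° lies outside (−180°, 180°]; subtract 360° → -129.4°.

129.4°W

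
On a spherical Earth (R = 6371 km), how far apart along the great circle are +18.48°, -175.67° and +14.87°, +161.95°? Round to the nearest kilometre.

Δλ = 161.95 − -175.67 = 337.62°; wrapped into (−180°, 180°]: -22.38°.
Δφ = 14.87 − 18.48 = -3.61°.
a = sin²(Δφ/2) + cos φ₁ · cos φ₂ · sin²(Δλ/2) = 0.035514.
c = 2·atan2(√a, √(1−a)) = 0.37917 rad → d = 6371·c ≈ 2415.71 km.

2416 km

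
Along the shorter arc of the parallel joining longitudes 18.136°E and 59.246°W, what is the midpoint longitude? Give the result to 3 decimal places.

20.555°W

Signed shortest Δλ from +18.136° to -59.246° is -77.382°.
Midpoint longitude = +18.136° + (-77.382°)/2 = +18.136° − 38.691° = -20.555°.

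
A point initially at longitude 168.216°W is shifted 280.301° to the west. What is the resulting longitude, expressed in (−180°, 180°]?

88.517°W

Start at -168.216°; shift −280.301° → -448.517°.
-448.517° lies outside (−180°, 180°]; add 360° → -88.517°.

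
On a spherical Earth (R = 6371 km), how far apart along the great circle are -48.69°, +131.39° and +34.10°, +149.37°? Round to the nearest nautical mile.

Δλ = 149.37 − 131.39 = 17.98°.
Δφ = 34.10 − -48.69 = 82.79°.
a = sin²(Δφ/2) + cos φ₁ · cos φ₂ · sin²(Δλ/2) = 0.450594.
c = 2·atan2(√a, √(1−a)) = 1.47182 rad → d = 6371·c ≈ 9376.99 km ≈ 5063.17 nmi.

5063 nmi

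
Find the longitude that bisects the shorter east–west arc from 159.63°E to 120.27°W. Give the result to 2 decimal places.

160.32°W

Signed shortest Δλ from +159.63° to -120.27° is +80.10°.
Midpoint longitude = +159.63° + (+80.10°)/2 = +159.63° + 40.05° = +199.68°.
Normalise into (−180°, 180°]: -160.32°.
(The naïve average (+159.63 + -120.27)/2 = 19.68° is on the wrong side of the globe.)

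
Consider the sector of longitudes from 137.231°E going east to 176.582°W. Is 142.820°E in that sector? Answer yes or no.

Band width going east from +137.231° to -176.582°: ((-176.582 − 137.231) mod 360) = 46.187°.
Offset of +142.820° east of the west edge: ((142.820 − 137.231) mod 360) = 5.589°.
5.589° ≤ 46.187° ⇒ inside.

Yes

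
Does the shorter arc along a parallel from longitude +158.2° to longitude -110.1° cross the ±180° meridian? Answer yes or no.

Yes

Naïve |-110.1 − 158.2| = 268.3° > 180°, so the shorter arc goes the other way round — across 180°.
Signed shortest Δλ = ((-110.1 − 158.2 + 180) mod 360) − 180 = 91.7°.
Going east by 91.7° from +158.2° passes through 180° before reaching -110.1°.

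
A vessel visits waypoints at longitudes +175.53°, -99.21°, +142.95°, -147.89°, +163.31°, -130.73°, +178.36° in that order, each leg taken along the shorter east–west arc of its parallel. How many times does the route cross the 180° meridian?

Leg 1: +175.53° → -99.21°, shortest Δλ = 85.26° (east) — crosses 180°.
Leg 2: -99.21° → +142.95°, shortest Δλ = -117.84° (west) — crosses 180°.
Leg 3: +142.95° → -147.89°, shortest Δλ = 69.16° (east) — crosses 180°.
Leg 4: -147.89° → +163.31°, shortest Δλ = -48.8° (west) — crosses 180°.
Leg 5: +163.31° → -130.73°, shortest Δλ = 65.96° (east) — crosses 180°.
Leg 6: -130.73° → +178.36°, shortest Δλ = -50.91° (west) — crosses 180°.
Total crossings: 6.

6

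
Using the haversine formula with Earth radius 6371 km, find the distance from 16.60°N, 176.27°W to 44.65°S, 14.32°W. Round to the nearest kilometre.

Δλ = -14.32 − -176.27 = 161.95°.
Δφ = -44.65 − 16.60 = -61.25°.
a = sin²(Δφ/2) + cos φ₁ · cos φ₂ · sin²(Δλ/2) = 0.924493.
c = 2·atan2(√a, √(1−a)) = 2.58486 rad → d = 6371·c ≈ 16468.14 km.

16468 km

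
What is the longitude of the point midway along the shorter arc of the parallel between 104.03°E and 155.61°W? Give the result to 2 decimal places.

Signed shortest Δλ from +104.03° to -155.61° is +100.36°.
Midpoint longitude = +104.03° + (+100.36°)/2 = +104.03° + 50.18° = +154.21°.
(The naïve average (+104.03 + -155.61)/2 = -25.79° is on the wrong side of the globe.)

154.21°E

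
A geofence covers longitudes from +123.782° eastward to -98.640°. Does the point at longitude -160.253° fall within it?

Yes

Band width going east from +123.782° to -98.640°: ((-98.640 − 123.782) mod 360) = 137.578°.
Offset of -160.253° east of the west edge: ((-160.253 − 123.782) mod 360) = 75.965°.
75.965° ≤ 137.578° ⇒ inside.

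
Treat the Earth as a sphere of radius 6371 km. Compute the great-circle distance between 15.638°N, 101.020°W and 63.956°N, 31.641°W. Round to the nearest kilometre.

Δλ = -31.641 − -101.020 = 69.379°.
Δφ = 63.956 − 15.638 = 48.318°.
a = sin²(Δφ/2) + cos φ₁ · cos φ₂ · sin²(Δλ/2) = 0.304453.
c = 2·atan2(√a, √(1−a)) = 1.16898 rad → d = 6371·c ≈ 7447.55 km.

7448 km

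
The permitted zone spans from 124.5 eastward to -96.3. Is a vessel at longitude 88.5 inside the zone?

Band width going east from +124.5° to -96.3°: ((-96.3 − 124.5) mod 360) = 139.2°.
Offset of +88.5° east of the west edge: ((88.5 − 124.5) mod 360) = 324.0°.
324.0° > 139.2° ⇒ outside.

No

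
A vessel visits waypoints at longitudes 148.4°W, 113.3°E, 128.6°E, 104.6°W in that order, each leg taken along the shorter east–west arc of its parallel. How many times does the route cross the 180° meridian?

Leg 1: -148.4° → +113.3°, shortest Δλ = -98.3° (west) — crosses 180°.
Leg 2: +113.3° → +128.6°, shortest Δλ = 15.3° (east) — does not cross 180°.
Leg 3: +128.6° → -104.6°, shortest Δλ = 126.8° (east) — crosses 180°.
Total crossings: 2.

2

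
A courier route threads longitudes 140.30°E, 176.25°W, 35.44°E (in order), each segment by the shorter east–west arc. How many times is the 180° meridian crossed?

Leg 1: +140.30° → -176.25°, shortest Δλ = 43.45° (east) — crosses 180°.
Leg 2: -176.25° → +35.44°, shortest Δλ = -148.31° (west) — crosses 180°.
Total crossings: 2.

2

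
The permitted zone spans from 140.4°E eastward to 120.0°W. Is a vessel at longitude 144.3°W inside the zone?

Band width going east from +140.4° to -120.0°: ((-120.0 − 140.4) mod 360) = 99.6°.
Offset of -144.3° east of the west edge: ((-144.3 − 140.4) mod 360) = 75.3°.
75.3° ≤ 99.6° ⇒ inside.

Yes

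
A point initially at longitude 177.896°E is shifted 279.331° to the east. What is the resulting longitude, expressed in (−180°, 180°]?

Start at +177.896°; shift +279.331° → +457.227°.
+457.227° lies outside (−180°, 180°]; subtract 360° → +97.227°.

97.227°E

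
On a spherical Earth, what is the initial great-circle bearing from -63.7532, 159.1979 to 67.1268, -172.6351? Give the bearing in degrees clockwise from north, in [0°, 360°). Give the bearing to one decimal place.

Δλ = -172.6351 − 159.1979 = -331.8330°; wrapped into (−180°, 180°]: 28.1670°.
θ = atan2( sin Δλ · cos φ₂ , cos φ₁ · sin φ₂ − sin φ₁ · cos φ₂ · cos Δλ )
  = atan2(0.18348, 0.71480) = 14.396° → normalised to [0°, 360°): 14.396°.

14.4°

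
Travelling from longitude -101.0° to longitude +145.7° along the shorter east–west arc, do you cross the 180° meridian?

Naïve |145.7 − -101.0| = 246.7° > 180°, so the shorter arc goes the other way round — across 180°.
Signed shortest Δλ = ((145.7 − -101.0 + 180) mod 360) − 180 = -113.3°.
Going west by 113.3° from -101.0° passes through 180° before reaching +145.7°.

Yes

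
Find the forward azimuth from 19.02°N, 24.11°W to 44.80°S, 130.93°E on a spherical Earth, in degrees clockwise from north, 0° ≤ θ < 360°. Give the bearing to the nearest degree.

Δλ = 130.93 − -24.11 = 155.04°.
θ = atan2( sin Δλ · cos φ₂ , cos φ₁ · sin φ₂ − sin φ₁ · cos φ₂ · cos Δλ )
  = atan2(0.29943, -0.45651) = 146.739° → normalised to [0°, 360°): 146.739°.

147°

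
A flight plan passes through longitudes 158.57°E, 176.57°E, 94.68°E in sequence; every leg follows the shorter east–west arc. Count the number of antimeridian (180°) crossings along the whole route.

0

Leg 1: +158.57° → +176.57°, shortest Δλ = 18.0° (east) — does not cross 180°.
Leg 2: +176.57° → +94.68°, shortest Δλ = -81.89° (west) — does not cross 180°.
Total crossings: 0.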